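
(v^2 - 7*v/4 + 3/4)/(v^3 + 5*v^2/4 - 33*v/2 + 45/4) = (v - 1)/(v^2 + 2*v - 15)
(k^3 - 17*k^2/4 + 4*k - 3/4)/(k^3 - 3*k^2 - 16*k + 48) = (4*k^2 - 5*k + 1)/(4*(k^2 - 16))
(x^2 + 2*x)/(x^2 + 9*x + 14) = x/(x + 7)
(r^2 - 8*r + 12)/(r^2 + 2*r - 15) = (r^2 - 8*r + 12)/(r^2 + 2*r - 15)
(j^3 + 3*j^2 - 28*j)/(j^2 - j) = (j^2 + 3*j - 28)/(j - 1)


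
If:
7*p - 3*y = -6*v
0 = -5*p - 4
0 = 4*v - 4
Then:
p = -4/5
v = 1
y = 2/15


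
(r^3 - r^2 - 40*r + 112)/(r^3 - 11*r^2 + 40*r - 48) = (r + 7)/(r - 3)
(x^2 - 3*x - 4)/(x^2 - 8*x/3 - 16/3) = 3*(x + 1)/(3*x + 4)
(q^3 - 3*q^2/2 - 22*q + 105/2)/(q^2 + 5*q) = q - 13/2 + 21/(2*q)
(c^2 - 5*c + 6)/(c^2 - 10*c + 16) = (c - 3)/(c - 8)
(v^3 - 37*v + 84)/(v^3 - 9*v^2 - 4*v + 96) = (v^2 + 4*v - 21)/(v^2 - 5*v - 24)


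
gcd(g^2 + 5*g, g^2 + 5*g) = g^2 + 5*g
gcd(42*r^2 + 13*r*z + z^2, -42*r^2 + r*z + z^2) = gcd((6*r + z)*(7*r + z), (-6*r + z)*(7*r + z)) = 7*r + z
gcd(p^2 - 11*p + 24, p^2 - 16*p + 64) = p - 8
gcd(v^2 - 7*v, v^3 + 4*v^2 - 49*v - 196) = v - 7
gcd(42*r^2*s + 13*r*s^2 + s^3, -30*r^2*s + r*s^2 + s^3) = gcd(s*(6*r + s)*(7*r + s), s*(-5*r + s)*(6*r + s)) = 6*r*s + s^2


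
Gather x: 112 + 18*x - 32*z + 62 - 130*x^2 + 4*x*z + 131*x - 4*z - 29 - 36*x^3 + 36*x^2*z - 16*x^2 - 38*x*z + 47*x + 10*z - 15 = -36*x^3 + x^2*(36*z - 146) + x*(196 - 34*z) - 26*z + 130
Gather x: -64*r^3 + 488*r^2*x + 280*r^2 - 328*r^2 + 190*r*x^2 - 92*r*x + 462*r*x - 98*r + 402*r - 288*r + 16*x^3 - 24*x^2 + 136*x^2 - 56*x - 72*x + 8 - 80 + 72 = -64*r^3 - 48*r^2 + 16*r + 16*x^3 + x^2*(190*r + 112) + x*(488*r^2 + 370*r - 128)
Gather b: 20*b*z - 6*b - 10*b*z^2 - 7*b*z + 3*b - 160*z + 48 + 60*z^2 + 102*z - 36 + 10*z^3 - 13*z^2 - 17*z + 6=b*(-10*z^2 + 13*z - 3) + 10*z^3 + 47*z^2 - 75*z + 18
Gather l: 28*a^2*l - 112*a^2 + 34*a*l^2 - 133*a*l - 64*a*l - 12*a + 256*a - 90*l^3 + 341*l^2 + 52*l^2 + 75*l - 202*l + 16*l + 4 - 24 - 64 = -112*a^2 + 244*a - 90*l^3 + l^2*(34*a + 393) + l*(28*a^2 - 197*a - 111) - 84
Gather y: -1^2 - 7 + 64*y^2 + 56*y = 64*y^2 + 56*y - 8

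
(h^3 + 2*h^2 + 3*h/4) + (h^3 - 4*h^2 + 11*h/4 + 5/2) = 2*h^3 - 2*h^2 + 7*h/2 + 5/2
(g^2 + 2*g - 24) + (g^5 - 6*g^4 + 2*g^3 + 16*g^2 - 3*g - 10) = g^5 - 6*g^4 + 2*g^3 + 17*g^2 - g - 34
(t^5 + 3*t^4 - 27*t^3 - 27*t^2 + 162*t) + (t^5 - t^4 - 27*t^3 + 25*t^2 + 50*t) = 2*t^5 + 2*t^4 - 54*t^3 - 2*t^2 + 212*t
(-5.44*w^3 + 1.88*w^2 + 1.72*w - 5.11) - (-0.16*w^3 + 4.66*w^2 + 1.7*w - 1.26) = -5.28*w^3 - 2.78*w^2 + 0.02*w - 3.85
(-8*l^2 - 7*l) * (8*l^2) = -64*l^4 - 56*l^3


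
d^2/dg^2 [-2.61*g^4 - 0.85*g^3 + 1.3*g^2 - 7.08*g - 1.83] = -31.32*g^2 - 5.1*g + 2.6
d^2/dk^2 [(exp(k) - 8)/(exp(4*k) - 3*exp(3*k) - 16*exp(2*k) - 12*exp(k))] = (9*exp(7*k) - 161*exp(6*k) + 556*exp(5*k) + 1140*exp(4*k) - 4208*exp(3*k) - 8960*exp(2*k) - 4608*exp(k) - 1152)*exp(-k)/(exp(9*k) - 9*exp(8*k) - 21*exp(7*k) + 225*exp(6*k) + 552*exp(5*k) - 1476*exp(4*k) - 7120*exp(3*k) - 10512*exp(2*k) - 6912*exp(k) - 1728)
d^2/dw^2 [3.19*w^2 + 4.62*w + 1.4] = 6.38000000000000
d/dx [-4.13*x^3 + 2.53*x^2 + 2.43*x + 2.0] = -12.39*x^2 + 5.06*x + 2.43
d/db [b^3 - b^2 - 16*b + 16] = 3*b^2 - 2*b - 16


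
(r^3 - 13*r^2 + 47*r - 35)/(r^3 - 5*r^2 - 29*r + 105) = (r^2 - 6*r + 5)/(r^2 + 2*r - 15)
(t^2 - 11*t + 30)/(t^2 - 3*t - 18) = (t - 5)/(t + 3)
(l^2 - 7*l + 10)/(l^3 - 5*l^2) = (l - 2)/l^2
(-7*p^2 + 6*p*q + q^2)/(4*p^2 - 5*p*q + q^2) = (-7*p - q)/(4*p - q)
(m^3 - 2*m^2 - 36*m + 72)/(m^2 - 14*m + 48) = (m^2 + 4*m - 12)/(m - 8)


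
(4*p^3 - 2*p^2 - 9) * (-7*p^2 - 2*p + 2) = -28*p^5 + 6*p^4 + 12*p^3 + 59*p^2 + 18*p - 18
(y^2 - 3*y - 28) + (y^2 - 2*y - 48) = 2*y^2 - 5*y - 76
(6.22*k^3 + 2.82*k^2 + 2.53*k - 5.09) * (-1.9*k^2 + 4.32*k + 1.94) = -11.818*k^5 + 21.5124*k^4 + 19.4422*k^3 + 26.0714*k^2 - 17.0806*k - 9.8746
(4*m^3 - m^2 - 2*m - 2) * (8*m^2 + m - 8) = 32*m^5 - 4*m^4 - 49*m^3 - 10*m^2 + 14*m + 16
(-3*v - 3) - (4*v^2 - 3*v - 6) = 3 - 4*v^2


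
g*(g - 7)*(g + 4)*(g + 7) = g^4 + 4*g^3 - 49*g^2 - 196*g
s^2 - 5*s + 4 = (s - 4)*(s - 1)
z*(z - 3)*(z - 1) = z^3 - 4*z^2 + 3*z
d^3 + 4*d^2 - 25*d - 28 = (d - 4)*(d + 1)*(d + 7)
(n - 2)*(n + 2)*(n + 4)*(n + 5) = n^4 + 9*n^3 + 16*n^2 - 36*n - 80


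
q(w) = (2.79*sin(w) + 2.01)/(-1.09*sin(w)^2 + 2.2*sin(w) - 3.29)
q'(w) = (2.18*sin(w)*cos(w) - 2.2*cos(w))*(2.79*sin(w) + 2.01)/(-1.09*sin(w)^2 + 2.2*sin(w) - 3.29)^2 + 2.79*cos(w)/(-1.09*sin(w)^2 + 2.2*sin(w) - 3.29)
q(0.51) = -1.36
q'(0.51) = -1.53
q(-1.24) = 0.10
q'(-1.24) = -0.12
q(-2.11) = 0.06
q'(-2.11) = 0.22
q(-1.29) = 0.10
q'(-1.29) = -0.10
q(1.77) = -2.18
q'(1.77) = 0.27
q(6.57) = -1.02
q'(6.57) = -1.53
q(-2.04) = 0.08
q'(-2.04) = 0.18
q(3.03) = -0.76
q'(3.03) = 1.39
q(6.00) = -0.31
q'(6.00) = -0.88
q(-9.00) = -0.20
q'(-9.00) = 0.71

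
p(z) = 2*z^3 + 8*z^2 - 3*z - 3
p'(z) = 6*z^2 + 16*z - 3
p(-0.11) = -2.58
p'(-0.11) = -4.69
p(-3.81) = 13.95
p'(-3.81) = 23.14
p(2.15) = 47.41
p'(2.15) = 59.14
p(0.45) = -2.55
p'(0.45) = 5.42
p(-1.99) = 18.89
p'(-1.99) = -11.08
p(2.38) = 62.14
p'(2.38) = 69.07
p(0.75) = 0.09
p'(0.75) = 12.38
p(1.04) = 4.78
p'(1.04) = 20.13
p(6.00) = 699.00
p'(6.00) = 309.00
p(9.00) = 2076.00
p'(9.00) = 627.00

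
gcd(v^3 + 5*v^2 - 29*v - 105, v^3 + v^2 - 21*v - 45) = v^2 - 2*v - 15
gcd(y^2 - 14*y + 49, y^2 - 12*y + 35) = y - 7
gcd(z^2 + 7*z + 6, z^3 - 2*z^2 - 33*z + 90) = z + 6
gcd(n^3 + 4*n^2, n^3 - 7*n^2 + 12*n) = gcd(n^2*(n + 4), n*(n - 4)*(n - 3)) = n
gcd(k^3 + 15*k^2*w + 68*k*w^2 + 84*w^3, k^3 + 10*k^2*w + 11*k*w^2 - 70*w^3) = k + 7*w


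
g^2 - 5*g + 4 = (g - 4)*(g - 1)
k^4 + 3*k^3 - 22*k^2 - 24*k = k*(k - 4)*(k + 1)*(k + 6)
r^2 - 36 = (r - 6)*(r + 6)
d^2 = d^2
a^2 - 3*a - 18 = (a - 6)*(a + 3)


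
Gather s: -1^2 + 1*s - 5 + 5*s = 6*s - 6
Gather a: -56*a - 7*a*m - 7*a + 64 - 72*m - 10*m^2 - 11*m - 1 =a*(-7*m - 63) - 10*m^2 - 83*m + 63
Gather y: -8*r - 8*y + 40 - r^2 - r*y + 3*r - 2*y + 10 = -r^2 - 5*r + y*(-r - 10) + 50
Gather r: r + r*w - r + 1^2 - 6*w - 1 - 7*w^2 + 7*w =r*w - 7*w^2 + w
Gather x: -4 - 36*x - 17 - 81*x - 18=-117*x - 39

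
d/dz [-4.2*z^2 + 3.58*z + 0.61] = 3.58 - 8.4*z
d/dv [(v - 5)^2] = 2*v - 10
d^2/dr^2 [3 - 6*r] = 0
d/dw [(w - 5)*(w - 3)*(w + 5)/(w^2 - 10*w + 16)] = (w^4 - 20*w^3 + 103*w^2 - 246*w + 350)/(w^4 - 20*w^3 + 132*w^2 - 320*w + 256)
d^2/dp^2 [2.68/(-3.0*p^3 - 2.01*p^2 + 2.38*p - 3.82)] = ((48.24*p + 10.7736)*(3.0*p^3 + 2.01*p^2 - 2.38*p + 3.82) - 2.68*(9.0*p^2 + 4.02*p - 2.38)*(18.0*p^2 + 8.04*p - 4.76))/(3.0*p^3 + 2.01*p^2 - 2.38*p + 3.82)^3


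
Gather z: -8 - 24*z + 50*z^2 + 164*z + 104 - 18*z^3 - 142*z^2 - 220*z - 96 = -18*z^3 - 92*z^2 - 80*z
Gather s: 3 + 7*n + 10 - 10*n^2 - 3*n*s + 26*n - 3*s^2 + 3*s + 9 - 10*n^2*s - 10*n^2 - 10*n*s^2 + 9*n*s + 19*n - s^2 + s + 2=-20*n^2 + 52*n + s^2*(-10*n - 4) + s*(-10*n^2 + 6*n + 4) + 24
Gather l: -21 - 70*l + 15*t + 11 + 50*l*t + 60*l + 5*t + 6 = l*(50*t - 10) + 20*t - 4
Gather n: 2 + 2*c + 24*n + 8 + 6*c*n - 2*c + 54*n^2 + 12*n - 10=54*n^2 + n*(6*c + 36)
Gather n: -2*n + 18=18 - 2*n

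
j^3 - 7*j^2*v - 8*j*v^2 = j*(j - 8*v)*(j + v)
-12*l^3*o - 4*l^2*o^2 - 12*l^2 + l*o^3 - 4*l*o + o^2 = (-6*l + o)*(2*l + o)*(l*o + 1)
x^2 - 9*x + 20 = (x - 5)*(x - 4)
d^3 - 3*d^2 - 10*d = d*(d - 5)*(d + 2)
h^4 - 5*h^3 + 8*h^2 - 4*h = h*(h - 2)^2*(h - 1)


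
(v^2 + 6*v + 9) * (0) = 0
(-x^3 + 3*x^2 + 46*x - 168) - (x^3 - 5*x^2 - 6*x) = -2*x^3 + 8*x^2 + 52*x - 168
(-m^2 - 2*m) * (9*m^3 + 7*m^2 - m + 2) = -9*m^5 - 25*m^4 - 13*m^3 - 4*m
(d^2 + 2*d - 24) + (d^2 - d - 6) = 2*d^2 + d - 30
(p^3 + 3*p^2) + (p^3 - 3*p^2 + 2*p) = 2*p^3 + 2*p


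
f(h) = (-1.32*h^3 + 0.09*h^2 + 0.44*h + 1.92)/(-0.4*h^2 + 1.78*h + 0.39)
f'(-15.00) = 3.13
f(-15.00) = -38.44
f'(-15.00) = 3.13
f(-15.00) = -38.44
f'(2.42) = -9.90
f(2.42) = -6.45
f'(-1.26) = 0.57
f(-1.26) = -1.67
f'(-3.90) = 2.34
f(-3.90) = -6.32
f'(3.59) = -54.07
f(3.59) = -34.72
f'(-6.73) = 2.77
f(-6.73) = -13.65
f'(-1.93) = 1.47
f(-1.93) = -2.40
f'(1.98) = -6.02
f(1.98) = -3.03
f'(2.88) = -17.49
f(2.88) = -12.55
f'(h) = (0.8*h - 1.78)*(-1.32*h^3 + 0.09*h^2 + 0.44*h + 1.92)/(-0.4*h^2 + 1.78*h + 0.39)^2 + (-3.96*h^2 + 0.18*h + 0.44)/(-0.4*h^2 + 1.78*h + 0.39) = (0.528*h^4 - 4.6992*h^3 - 1.2082*h^2 + 1.6062*h - 3.246)/(0.16*h^4 - 1.424*h^3 + 2.8564*h^2 + 1.3884*h + 0.1521)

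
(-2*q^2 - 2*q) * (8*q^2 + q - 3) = -16*q^4 - 18*q^3 + 4*q^2 + 6*q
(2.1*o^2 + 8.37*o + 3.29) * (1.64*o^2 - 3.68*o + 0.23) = 3.444*o^4 + 5.9988*o^3 - 24.923*o^2 - 10.1821*o + 0.7567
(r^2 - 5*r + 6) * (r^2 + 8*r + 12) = r^4 + 3*r^3 - 22*r^2 - 12*r + 72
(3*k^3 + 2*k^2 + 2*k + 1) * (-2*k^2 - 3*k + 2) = -6*k^5 - 13*k^4 - 4*k^3 - 4*k^2 + k + 2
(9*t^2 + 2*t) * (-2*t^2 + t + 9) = -18*t^4 + 5*t^3 + 83*t^2 + 18*t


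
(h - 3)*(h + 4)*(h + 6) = h^3 + 7*h^2 - 6*h - 72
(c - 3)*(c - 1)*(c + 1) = c^3 - 3*c^2 - c + 3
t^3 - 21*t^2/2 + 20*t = t*(t - 8)*(t - 5/2)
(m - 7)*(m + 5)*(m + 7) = m^3 + 5*m^2 - 49*m - 245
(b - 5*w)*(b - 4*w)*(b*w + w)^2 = b^4*w^2 - 9*b^3*w^3 + 2*b^3*w^2 + 20*b^2*w^4 - 18*b^2*w^3 + b^2*w^2 + 40*b*w^4 - 9*b*w^3 + 20*w^4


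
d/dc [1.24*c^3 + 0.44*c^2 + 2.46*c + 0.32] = 3.72*c^2 + 0.88*c + 2.46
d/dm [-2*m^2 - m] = -4*m - 1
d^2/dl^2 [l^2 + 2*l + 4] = 2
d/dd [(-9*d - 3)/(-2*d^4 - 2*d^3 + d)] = (-54*d^4 - 60*d^3 - 18*d^2 + 3)/(4*d^8 + 8*d^7 + 4*d^6 - 4*d^5 - 4*d^4 + d^2)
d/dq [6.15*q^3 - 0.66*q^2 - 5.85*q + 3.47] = 18.45*q^2 - 1.32*q - 5.85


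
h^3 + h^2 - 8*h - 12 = (h - 3)*(h + 2)^2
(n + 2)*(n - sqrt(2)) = n^2 - sqrt(2)*n + 2*n - 2*sqrt(2)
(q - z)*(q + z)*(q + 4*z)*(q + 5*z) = q^4 + 9*q^3*z + 19*q^2*z^2 - 9*q*z^3 - 20*z^4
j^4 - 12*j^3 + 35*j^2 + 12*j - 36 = (j - 6)^2*(j - 1)*(j + 1)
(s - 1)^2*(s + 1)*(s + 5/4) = s^4 + s^3/4 - 9*s^2/4 - s/4 + 5/4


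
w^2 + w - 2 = (w - 1)*(w + 2)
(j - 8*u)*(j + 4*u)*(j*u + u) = j^3*u - 4*j^2*u^2 + j^2*u - 32*j*u^3 - 4*j*u^2 - 32*u^3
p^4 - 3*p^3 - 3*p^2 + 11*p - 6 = (p - 3)*(p - 1)^2*(p + 2)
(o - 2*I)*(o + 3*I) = o^2 + I*o + 6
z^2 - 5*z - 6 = (z - 6)*(z + 1)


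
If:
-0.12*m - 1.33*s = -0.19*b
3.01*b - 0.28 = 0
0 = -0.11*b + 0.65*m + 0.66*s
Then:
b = 0.09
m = 0.00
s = 0.01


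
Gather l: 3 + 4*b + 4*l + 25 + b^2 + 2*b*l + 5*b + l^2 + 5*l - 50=b^2 + 9*b + l^2 + l*(2*b + 9) - 22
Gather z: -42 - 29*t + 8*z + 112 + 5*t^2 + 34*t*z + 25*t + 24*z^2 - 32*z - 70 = 5*t^2 - 4*t + 24*z^2 + z*(34*t - 24)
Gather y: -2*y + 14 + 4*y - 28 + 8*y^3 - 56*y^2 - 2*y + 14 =8*y^3 - 56*y^2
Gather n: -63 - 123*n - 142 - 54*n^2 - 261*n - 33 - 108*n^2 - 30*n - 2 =-162*n^2 - 414*n - 240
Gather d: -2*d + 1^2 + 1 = 2 - 2*d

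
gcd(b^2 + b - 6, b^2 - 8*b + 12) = b - 2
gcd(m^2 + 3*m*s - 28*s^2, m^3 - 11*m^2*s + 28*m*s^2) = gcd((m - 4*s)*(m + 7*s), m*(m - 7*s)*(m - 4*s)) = -m + 4*s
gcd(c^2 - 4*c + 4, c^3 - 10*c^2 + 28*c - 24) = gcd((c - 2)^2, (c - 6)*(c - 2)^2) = c^2 - 4*c + 4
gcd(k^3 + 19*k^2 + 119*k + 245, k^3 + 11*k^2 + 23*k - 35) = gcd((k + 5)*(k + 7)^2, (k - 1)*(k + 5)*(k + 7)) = k^2 + 12*k + 35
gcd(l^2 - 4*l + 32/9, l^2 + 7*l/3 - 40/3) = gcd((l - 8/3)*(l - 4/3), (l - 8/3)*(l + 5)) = l - 8/3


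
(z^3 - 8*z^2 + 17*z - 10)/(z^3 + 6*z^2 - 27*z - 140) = (z^2 - 3*z + 2)/(z^2 + 11*z + 28)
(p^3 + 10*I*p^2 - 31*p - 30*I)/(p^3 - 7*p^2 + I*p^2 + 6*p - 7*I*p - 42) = (p^2 + 7*I*p - 10)/(p^2 - p*(7 + 2*I) + 14*I)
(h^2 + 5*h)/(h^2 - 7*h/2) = 2*(h + 5)/(2*h - 7)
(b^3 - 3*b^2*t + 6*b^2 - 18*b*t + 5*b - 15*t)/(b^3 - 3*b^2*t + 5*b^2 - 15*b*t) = (b + 1)/b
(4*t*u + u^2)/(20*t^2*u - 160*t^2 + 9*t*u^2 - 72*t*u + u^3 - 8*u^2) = u/(5*t*u - 40*t + u^2 - 8*u)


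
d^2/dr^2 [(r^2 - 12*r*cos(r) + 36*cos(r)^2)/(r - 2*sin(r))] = 2*((r - 2*sin(r))^2*(6*r*cos(r) + 72*sin(r)^2 + 12*sin(r) - 35) + (r - 2*sin(r))*(-(r - 6*cos(r))^2*sin(r) + 2*(2*cos(r) - 1)*(6*r*sin(r) + r - 18*sin(2*r) - 6*cos(r))) + (r - 6*cos(r))^2*(2*cos(r) - 1)^2)/(r - 2*sin(r))^3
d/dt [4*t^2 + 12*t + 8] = 8*t + 12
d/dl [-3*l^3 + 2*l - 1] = 2 - 9*l^2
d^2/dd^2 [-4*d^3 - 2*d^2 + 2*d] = -24*d - 4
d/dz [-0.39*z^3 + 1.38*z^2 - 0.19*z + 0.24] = -1.17*z^2 + 2.76*z - 0.19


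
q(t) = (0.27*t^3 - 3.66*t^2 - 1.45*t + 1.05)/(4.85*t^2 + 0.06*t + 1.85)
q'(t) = (-9.7*t - 0.06)*(0.27*t^3 - 3.66*t^2 - 1.45*t + 1.05)/(4.85*t^2 + 0.06*t + 1.85)^2 + (0.81*t^2 - 7.32*t - 1.45)/(4.85*t^2 + 0.06*t + 1.85) = (1.3095*t^4 + 0.0324000000000026*t^3 + 8.3114*t^2 - 23.727*t - 2.7455)/(23.5225*t^4 + 0.582*t^3 + 17.9486*t^2 + 0.222*t + 3.4225)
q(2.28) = -0.66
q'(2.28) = 0.03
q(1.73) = -0.67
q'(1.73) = -0.03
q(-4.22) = -0.89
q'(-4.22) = 0.09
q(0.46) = -0.13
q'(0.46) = -1.40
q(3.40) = -0.61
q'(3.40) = 0.06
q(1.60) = -0.66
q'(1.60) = -0.05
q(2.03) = -0.67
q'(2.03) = 0.01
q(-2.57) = -0.71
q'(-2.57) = 0.15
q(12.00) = -0.11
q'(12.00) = 0.06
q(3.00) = -0.63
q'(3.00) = 0.05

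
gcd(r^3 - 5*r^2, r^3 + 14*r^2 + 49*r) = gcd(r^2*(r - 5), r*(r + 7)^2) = r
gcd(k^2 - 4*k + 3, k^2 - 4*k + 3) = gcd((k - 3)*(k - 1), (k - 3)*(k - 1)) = k^2 - 4*k + 3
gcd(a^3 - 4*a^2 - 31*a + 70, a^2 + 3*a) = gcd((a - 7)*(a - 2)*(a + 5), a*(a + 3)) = 1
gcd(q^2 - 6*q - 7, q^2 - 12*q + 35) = q - 7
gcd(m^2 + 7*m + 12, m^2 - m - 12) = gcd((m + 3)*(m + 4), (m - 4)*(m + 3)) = m + 3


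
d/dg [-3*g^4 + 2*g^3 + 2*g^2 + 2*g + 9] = -12*g^3 + 6*g^2 + 4*g + 2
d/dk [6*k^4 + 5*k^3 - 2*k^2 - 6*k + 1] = 24*k^3 + 15*k^2 - 4*k - 6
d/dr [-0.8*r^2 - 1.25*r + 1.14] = -1.6*r - 1.25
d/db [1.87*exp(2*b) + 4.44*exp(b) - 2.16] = (3.74*exp(b) + 4.44)*exp(b)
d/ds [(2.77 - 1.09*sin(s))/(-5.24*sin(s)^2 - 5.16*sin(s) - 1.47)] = (-5.7116*sin(s)^2 + 29.0296*sin(s) + 15.8955)*cos(s)/(27.4576*sin(s)^4 + 54.0768*sin(s)^3 + 42.0312*sin(s)^2 + 15.1704*sin(s) + 2.1609)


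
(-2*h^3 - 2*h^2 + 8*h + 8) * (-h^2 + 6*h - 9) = 2*h^5 - 10*h^4 - 2*h^3 + 58*h^2 - 24*h - 72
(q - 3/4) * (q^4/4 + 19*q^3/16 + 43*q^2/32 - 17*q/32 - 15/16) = q^5/4 + q^4 + 29*q^3/64 - 197*q^2/128 - 69*q/128 + 45/64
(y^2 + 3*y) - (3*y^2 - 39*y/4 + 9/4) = -2*y^2 + 51*y/4 - 9/4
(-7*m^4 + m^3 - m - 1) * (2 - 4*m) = 28*m^5 - 18*m^4 + 2*m^3 + 4*m^2 + 2*m - 2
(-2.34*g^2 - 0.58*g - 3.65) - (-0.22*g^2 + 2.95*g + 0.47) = -2.12*g^2 - 3.53*g - 4.12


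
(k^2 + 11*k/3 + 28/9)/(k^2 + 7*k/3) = (k + 4/3)/k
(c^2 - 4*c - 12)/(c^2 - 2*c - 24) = (c + 2)/(c + 4)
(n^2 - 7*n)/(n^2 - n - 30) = n*(7 - n)/(-n^2 + n + 30)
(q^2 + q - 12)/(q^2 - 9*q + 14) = (q^2 + q - 12)/(q^2 - 9*q + 14)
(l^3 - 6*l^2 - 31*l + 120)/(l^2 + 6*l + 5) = (l^2 - 11*l + 24)/(l + 1)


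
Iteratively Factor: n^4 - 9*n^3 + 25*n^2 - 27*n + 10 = (n - 1)*(n^3 - 8*n^2 + 17*n - 10) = (n - 1)^2*(n^2 - 7*n + 10) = (n - 2)*(n - 1)^2*(n - 5)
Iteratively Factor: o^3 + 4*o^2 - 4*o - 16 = (o + 2)*(o^2 + 2*o - 8) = (o + 2)*(o + 4)*(o - 2)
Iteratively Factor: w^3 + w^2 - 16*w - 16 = (w + 4)*(w^2 - 3*w - 4) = (w - 4)*(w + 4)*(w + 1)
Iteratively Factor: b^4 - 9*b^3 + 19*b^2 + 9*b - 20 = (b - 4)*(b^3 - 5*b^2 - b + 5) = (b - 4)*(b - 1)*(b^2 - 4*b - 5) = (b - 4)*(b - 1)*(b + 1)*(b - 5)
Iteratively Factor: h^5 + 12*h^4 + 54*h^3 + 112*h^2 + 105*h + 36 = (h + 1)*(h^4 + 11*h^3 + 43*h^2 + 69*h + 36) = (h + 1)^2*(h^3 + 10*h^2 + 33*h + 36) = (h + 1)^2*(h + 4)*(h^2 + 6*h + 9) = (h + 1)^2*(h + 3)*(h + 4)*(h + 3)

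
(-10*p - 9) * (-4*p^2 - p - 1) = 40*p^3 + 46*p^2 + 19*p + 9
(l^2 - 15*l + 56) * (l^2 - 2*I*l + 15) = l^4 - 15*l^3 - 2*I*l^3 + 71*l^2 + 30*I*l^2 - 225*l - 112*I*l + 840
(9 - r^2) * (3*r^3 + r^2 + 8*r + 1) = -3*r^5 - r^4 + 19*r^3 + 8*r^2 + 72*r + 9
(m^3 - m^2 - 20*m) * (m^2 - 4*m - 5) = m^5 - 5*m^4 - 21*m^3 + 85*m^2 + 100*m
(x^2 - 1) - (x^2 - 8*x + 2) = 8*x - 3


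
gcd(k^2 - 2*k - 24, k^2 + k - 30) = 1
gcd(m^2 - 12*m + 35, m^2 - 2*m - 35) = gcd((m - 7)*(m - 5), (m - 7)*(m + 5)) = m - 7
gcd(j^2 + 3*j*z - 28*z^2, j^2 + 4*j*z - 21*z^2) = j + 7*z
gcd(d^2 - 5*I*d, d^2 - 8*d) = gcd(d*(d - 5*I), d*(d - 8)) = d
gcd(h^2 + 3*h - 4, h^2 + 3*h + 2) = 1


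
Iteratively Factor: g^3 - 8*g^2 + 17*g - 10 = (g - 5)*(g^2 - 3*g + 2) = (g - 5)*(g - 1)*(g - 2)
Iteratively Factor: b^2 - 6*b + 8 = (b - 2)*(b - 4)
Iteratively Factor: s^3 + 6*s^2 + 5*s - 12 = (s - 1)*(s^2 + 7*s + 12) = (s - 1)*(s + 3)*(s + 4)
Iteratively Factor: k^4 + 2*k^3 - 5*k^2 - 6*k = (k + 1)*(k^3 + k^2 - 6*k) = (k + 1)*(k + 3)*(k^2 - 2*k) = (k - 2)*(k + 1)*(k + 3)*(k)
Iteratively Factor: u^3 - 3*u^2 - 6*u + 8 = (u - 1)*(u^2 - 2*u - 8) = (u - 1)*(u + 2)*(u - 4)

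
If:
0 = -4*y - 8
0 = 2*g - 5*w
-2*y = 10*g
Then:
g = 2/5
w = 4/25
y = -2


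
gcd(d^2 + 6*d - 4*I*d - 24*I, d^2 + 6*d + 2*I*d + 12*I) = d + 6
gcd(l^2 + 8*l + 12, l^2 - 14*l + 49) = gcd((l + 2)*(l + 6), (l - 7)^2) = 1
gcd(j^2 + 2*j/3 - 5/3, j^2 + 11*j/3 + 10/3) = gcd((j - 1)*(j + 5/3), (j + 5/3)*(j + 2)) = j + 5/3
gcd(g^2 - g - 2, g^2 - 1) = g + 1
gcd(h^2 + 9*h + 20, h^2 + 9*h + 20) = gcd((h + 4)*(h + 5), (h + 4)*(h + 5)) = h^2 + 9*h + 20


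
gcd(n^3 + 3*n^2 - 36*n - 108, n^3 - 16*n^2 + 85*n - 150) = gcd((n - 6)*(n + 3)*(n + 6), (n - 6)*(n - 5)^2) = n - 6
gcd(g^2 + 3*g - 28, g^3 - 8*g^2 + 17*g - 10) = 1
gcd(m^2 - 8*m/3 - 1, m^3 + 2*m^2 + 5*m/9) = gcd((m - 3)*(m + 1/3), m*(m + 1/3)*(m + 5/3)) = m + 1/3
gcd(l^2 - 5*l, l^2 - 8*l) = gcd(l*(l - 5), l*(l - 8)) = l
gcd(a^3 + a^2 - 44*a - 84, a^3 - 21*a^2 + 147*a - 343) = a - 7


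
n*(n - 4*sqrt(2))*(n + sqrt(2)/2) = n^3 - 7*sqrt(2)*n^2/2 - 4*n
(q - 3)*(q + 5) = q^2 + 2*q - 15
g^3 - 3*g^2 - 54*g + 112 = (g - 8)*(g - 2)*(g + 7)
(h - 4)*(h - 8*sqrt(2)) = h^2 - 8*sqrt(2)*h - 4*h + 32*sqrt(2)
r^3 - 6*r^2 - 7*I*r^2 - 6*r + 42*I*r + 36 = (r - 6)*(r - 6*I)*(r - I)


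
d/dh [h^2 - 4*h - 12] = 2*h - 4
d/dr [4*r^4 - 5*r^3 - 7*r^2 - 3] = r*(16*r^2 - 15*r - 14)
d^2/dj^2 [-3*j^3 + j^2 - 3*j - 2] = 2 - 18*j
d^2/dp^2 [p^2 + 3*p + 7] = 2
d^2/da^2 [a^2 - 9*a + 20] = 2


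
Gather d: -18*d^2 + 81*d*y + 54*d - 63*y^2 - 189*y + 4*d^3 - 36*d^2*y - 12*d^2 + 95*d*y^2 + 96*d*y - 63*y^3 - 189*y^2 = 4*d^3 + d^2*(-36*y - 30) + d*(95*y^2 + 177*y + 54) - 63*y^3 - 252*y^2 - 189*y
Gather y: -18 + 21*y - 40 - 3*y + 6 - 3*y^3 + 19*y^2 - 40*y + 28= -3*y^3 + 19*y^2 - 22*y - 24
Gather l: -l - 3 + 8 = 5 - l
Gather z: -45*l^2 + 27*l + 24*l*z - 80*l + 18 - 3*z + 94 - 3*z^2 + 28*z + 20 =-45*l^2 - 53*l - 3*z^2 + z*(24*l + 25) + 132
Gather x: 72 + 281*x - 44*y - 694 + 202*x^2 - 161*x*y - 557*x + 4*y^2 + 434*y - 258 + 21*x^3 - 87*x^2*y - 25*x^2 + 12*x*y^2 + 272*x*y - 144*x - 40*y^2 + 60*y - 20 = 21*x^3 + x^2*(177 - 87*y) + x*(12*y^2 + 111*y - 420) - 36*y^2 + 450*y - 900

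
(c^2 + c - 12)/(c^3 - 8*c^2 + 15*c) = (c + 4)/(c*(c - 5))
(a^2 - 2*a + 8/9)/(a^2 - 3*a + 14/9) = (3*a - 4)/(3*a - 7)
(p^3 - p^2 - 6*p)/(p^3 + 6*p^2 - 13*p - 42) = p/(p + 7)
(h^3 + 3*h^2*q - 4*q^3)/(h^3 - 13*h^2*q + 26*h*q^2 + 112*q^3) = (h^2 + h*q - 2*q^2)/(h^2 - 15*h*q + 56*q^2)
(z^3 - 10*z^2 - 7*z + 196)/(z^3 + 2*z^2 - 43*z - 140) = (z - 7)/(z + 5)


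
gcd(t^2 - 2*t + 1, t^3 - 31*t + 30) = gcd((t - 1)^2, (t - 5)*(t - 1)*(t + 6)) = t - 1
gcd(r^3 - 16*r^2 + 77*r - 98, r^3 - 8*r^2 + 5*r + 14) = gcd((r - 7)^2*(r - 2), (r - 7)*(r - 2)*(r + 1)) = r^2 - 9*r + 14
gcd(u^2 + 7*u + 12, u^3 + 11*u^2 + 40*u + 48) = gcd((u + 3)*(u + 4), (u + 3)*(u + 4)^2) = u^2 + 7*u + 12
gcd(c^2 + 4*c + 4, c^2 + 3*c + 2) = c + 2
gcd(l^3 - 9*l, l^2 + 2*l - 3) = l + 3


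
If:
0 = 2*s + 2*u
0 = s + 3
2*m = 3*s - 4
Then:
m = -13/2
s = -3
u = 3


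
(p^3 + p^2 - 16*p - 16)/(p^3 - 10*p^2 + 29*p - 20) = (p^2 + 5*p + 4)/(p^2 - 6*p + 5)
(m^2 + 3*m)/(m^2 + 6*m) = (m + 3)/(m + 6)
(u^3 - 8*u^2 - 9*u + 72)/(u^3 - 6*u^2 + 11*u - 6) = (u^2 - 5*u - 24)/(u^2 - 3*u + 2)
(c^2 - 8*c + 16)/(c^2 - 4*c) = (c - 4)/c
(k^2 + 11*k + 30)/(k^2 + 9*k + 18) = (k + 5)/(k + 3)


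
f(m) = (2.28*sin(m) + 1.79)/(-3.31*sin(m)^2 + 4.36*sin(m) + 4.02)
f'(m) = (6.62*sin(m)*cos(m) - 4.36*cos(m))*(2.28*sin(m) + 1.79)/(-3.31*sin(m)^2 + 4.36*sin(m) + 4.02)^2 + 2.28*cos(m)/(-3.31*sin(m)^2 + 4.36*sin(m) + 4.02)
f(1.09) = 0.72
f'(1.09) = 0.29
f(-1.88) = 0.12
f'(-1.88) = 0.10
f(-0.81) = -0.16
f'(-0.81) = -2.94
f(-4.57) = 0.79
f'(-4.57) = -0.11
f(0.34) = 0.50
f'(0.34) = 0.22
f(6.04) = 0.45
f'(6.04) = -0.13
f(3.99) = -0.07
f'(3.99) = 1.75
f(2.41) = 0.61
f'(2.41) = -0.32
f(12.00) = 0.78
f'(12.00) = -4.50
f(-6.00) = 0.49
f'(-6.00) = 0.20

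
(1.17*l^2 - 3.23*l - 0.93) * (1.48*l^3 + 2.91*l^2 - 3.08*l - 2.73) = 1.7316*l^5 - 1.3757*l^4 - 14.3793*l^3 + 4.048*l^2 + 11.6823*l + 2.5389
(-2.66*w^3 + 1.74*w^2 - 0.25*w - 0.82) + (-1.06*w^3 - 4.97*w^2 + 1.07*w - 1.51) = -3.72*w^3 - 3.23*w^2 + 0.82*w - 2.33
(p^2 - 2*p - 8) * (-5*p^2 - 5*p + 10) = -5*p^4 + 5*p^3 + 60*p^2 + 20*p - 80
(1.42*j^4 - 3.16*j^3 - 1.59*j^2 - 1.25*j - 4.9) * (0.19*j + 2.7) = 0.2698*j^5 + 3.2336*j^4 - 8.8341*j^3 - 4.5305*j^2 - 4.306*j - 13.23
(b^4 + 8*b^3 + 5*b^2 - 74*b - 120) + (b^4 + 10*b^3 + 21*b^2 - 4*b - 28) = 2*b^4 + 18*b^3 + 26*b^2 - 78*b - 148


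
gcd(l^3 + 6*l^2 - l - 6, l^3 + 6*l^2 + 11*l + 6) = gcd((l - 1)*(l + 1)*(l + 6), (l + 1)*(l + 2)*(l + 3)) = l + 1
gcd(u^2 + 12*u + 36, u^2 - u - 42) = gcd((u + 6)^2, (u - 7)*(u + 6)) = u + 6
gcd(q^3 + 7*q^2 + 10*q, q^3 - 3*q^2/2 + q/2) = q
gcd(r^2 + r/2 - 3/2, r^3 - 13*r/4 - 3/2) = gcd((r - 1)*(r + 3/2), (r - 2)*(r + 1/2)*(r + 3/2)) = r + 3/2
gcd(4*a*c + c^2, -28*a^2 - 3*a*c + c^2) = 4*a + c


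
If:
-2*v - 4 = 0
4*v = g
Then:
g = -8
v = -2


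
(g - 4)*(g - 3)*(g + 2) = g^3 - 5*g^2 - 2*g + 24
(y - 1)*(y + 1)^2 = y^3 + y^2 - y - 1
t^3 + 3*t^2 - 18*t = t*(t - 3)*(t + 6)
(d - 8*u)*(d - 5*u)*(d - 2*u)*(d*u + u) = d^4*u - 15*d^3*u^2 + d^3*u + 66*d^2*u^3 - 15*d^2*u^2 - 80*d*u^4 + 66*d*u^3 - 80*u^4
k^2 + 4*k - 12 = (k - 2)*(k + 6)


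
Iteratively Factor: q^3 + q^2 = (q)*(q^2 + q) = q*(q + 1)*(q)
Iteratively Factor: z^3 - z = (z + 1)*(z^2 - z) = (z - 1)*(z + 1)*(z)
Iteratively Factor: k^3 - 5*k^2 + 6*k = (k - 3)*(k^2 - 2*k) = k*(k - 3)*(k - 2)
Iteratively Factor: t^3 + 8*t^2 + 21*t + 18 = (t + 2)*(t^2 + 6*t + 9) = (t + 2)*(t + 3)*(t + 3)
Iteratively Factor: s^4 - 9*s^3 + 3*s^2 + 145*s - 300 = (s + 4)*(s^3 - 13*s^2 + 55*s - 75) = (s - 3)*(s + 4)*(s^2 - 10*s + 25) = (s - 5)*(s - 3)*(s + 4)*(s - 5)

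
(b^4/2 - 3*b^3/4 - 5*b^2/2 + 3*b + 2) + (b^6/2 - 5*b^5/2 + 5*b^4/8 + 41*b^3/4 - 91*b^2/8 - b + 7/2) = b^6/2 - 5*b^5/2 + 9*b^4/8 + 19*b^3/2 - 111*b^2/8 + 2*b + 11/2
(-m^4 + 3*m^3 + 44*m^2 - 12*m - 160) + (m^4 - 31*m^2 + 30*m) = 3*m^3 + 13*m^2 + 18*m - 160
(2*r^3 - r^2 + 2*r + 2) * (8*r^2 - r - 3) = 16*r^5 - 10*r^4 + 11*r^3 + 17*r^2 - 8*r - 6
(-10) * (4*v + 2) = -40*v - 20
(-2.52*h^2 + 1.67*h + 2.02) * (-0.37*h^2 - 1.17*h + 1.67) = 0.9324*h^4 + 2.3305*h^3 - 6.9097*h^2 + 0.4255*h + 3.3734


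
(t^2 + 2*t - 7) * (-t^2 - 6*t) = -t^4 - 8*t^3 - 5*t^2 + 42*t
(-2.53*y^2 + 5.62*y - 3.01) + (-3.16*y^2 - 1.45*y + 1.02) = -5.69*y^2 + 4.17*y - 1.99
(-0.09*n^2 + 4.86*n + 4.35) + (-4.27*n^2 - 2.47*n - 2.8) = -4.36*n^2 + 2.39*n + 1.55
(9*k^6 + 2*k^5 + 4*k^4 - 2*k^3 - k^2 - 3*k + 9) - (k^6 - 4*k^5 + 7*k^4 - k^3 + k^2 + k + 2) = 8*k^6 + 6*k^5 - 3*k^4 - k^3 - 2*k^2 - 4*k + 7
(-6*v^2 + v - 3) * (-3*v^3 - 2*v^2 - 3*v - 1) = 18*v^5 + 9*v^4 + 25*v^3 + 9*v^2 + 8*v + 3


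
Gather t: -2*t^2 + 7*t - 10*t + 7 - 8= -2*t^2 - 3*t - 1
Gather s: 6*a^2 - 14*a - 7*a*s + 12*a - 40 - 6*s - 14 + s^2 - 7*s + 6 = 6*a^2 - 2*a + s^2 + s*(-7*a - 13) - 48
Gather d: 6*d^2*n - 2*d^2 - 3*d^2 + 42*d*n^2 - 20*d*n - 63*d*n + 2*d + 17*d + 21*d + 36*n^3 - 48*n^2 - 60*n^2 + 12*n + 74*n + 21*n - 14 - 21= d^2*(6*n - 5) + d*(42*n^2 - 83*n + 40) + 36*n^3 - 108*n^2 + 107*n - 35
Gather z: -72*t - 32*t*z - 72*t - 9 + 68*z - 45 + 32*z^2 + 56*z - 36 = -144*t + 32*z^2 + z*(124 - 32*t) - 90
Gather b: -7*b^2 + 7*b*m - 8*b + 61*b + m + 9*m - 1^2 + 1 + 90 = -7*b^2 + b*(7*m + 53) + 10*m + 90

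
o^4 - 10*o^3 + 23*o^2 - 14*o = o*(o - 7)*(o - 2)*(o - 1)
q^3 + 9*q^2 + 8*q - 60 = (q - 2)*(q + 5)*(q + 6)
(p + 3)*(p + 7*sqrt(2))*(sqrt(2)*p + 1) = sqrt(2)*p^3 + 3*sqrt(2)*p^2 + 15*p^2 + 7*sqrt(2)*p + 45*p + 21*sqrt(2)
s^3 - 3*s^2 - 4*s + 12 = (s - 3)*(s - 2)*(s + 2)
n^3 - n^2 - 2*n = n*(n - 2)*(n + 1)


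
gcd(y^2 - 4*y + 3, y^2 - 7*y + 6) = y - 1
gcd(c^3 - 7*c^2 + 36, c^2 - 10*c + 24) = c - 6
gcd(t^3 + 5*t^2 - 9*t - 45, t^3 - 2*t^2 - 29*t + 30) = t + 5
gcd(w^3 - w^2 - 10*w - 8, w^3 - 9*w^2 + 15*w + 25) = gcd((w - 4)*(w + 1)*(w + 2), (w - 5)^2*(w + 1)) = w + 1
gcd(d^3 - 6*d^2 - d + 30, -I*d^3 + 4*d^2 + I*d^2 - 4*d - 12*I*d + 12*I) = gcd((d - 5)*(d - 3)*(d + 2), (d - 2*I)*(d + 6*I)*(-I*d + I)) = 1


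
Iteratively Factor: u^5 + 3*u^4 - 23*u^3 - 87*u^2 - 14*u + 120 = (u + 4)*(u^4 - u^3 - 19*u^2 - 11*u + 30) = (u + 2)*(u + 4)*(u^3 - 3*u^2 - 13*u + 15) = (u + 2)*(u + 3)*(u + 4)*(u^2 - 6*u + 5) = (u - 1)*(u + 2)*(u + 3)*(u + 4)*(u - 5)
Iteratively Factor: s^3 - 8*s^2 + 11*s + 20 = (s + 1)*(s^2 - 9*s + 20) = (s - 4)*(s + 1)*(s - 5)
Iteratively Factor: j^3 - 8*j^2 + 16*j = (j)*(j^2 - 8*j + 16) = j*(j - 4)*(j - 4)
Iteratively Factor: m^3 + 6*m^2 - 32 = (m - 2)*(m^2 + 8*m + 16) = (m - 2)*(m + 4)*(m + 4)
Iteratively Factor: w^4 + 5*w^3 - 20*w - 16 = (w - 2)*(w^3 + 7*w^2 + 14*w + 8) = (w - 2)*(w + 4)*(w^2 + 3*w + 2) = (w - 2)*(w + 2)*(w + 4)*(w + 1)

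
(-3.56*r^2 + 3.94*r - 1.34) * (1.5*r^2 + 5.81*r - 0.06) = -5.34*r^4 - 14.7736*r^3 + 21.095*r^2 - 8.0218*r + 0.0804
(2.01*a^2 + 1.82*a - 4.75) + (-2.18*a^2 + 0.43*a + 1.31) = -0.17*a^2 + 2.25*a - 3.44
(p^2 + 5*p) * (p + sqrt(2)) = p^3 + sqrt(2)*p^2 + 5*p^2 + 5*sqrt(2)*p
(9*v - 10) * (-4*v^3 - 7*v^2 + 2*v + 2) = -36*v^4 - 23*v^3 + 88*v^2 - 2*v - 20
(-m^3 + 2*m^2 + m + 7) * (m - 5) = -m^4 + 7*m^3 - 9*m^2 + 2*m - 35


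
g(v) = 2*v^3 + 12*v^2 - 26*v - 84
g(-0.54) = -66.78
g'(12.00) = 1126.00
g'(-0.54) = -37.21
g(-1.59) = -20.36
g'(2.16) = 53.83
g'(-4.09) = -23.79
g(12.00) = 4788.00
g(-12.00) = -1500.00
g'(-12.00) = 550.00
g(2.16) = -64.02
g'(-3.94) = -27.42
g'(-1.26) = -46.71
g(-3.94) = 82.40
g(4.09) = 147.23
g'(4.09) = 172.53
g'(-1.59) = -48.99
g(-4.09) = 86.24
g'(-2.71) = -46.98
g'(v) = 6*v^2 + 24*v - 26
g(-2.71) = 34.78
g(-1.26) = -36.19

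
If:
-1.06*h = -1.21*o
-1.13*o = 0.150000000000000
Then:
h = -0.15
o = -0.13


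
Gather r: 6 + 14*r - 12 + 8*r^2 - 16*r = 8*r^2 - 2*r - 6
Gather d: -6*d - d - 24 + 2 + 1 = -7*d - 21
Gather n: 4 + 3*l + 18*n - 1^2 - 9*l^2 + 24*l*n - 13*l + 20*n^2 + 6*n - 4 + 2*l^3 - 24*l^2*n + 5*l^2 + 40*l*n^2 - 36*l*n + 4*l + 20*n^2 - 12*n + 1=2*l^3 - 4*l^2 - 6*l + n^2*(40*l + 40) + n*(-24*l^2 - 12*l + 12)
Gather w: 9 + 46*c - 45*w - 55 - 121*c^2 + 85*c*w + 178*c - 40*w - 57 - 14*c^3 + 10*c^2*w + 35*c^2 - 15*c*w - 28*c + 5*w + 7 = -14*c^3 - 86*c^2 + 196*c + w*(10*c^2 + 70*c - 80) - 96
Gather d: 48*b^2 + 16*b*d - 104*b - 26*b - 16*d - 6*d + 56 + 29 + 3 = 48*b^2 - 130*b + d*(16*b - 22) + 88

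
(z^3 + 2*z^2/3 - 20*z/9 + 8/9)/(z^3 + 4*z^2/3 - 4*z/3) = (z - 2/3)/z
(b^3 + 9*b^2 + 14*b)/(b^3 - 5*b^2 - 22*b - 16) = b*(b + 7)/(b^2 - 7*b - 8)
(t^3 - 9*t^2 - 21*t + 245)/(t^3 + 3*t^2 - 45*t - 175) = (t - 7)/(t + 5)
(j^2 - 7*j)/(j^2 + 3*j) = (j - 7)/(j + 3)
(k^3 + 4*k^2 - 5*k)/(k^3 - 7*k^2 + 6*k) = (k + 5)/(k - 6)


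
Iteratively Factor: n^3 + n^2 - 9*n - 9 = (n - 3)*(n^2 + 4*n + 3) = (n - 3)*(n + 3)*(n + 1)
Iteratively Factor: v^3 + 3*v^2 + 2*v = (v + 2)*(v^2 + v) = v*(v + 2)*(v + 1)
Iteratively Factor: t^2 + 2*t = (t)*(t + 2)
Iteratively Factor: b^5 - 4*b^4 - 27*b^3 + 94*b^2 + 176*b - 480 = (b + 3)*(b^4 - 7*b^3 - 6*b^2 + 112*b - 160) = (b - 4)*(b + 3)*(b^3 - 3*b^2 - 18*b + 40) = (b - 4)*(b + 3)*(b + 4)*(b^2 - 7*b + 10) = (b - 5)*(b - 4)*(b + 3)*(b + 4)*(b - 2)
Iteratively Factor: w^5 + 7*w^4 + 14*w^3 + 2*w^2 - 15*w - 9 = (w + 1)*(w^4 + 6*w^3 + 8*w^2 - 6*w - 9) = (w - 1)*(w + 1)*(w^3 + 7*w^2 + 15*w + 9) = (w - 1)*(w + 1)^2*(w^2 + 6*w + 9) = (w - 1)*(w + 1)^2*(w + 3)*(w + 3)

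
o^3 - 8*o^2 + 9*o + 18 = (o - 6)*(o - 3)*(o + 1)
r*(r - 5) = r^2 - 5*r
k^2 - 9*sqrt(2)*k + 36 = (k - 6*sqrt(2))*(k - 3*sqrt(2))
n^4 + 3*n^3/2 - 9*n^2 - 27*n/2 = n*(n - 3)*(n + 3/2)*(n + 3)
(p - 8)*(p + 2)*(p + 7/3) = p^3 - 11*p^2/3 - 30*p - 112/3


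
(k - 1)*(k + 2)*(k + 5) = k^3 + 6*k^2 + 3*k - 10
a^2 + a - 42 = (a - 6)*(a + 7)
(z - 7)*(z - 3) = z^2 - 10*z + 21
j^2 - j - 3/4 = (j - 3/2)*(j + 1/2)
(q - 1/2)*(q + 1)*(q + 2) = q^3 + 5*q^2/2 + q/2 - 1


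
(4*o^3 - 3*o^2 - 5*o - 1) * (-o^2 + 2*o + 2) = -4*o^5 + 11*o^4 + 7*o^3 - 15*o^2 - 12*o - 2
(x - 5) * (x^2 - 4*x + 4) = x^3 - 9*x^2 + 24*x - 20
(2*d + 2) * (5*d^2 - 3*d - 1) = 10*d^3 + 4*d^2 - 8*d - 2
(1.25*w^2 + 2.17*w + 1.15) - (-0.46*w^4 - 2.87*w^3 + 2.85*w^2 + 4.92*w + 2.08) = 0.46*w^4 + 2.87*w^3 - 1.6*w^2 - 2.75*w - 0.93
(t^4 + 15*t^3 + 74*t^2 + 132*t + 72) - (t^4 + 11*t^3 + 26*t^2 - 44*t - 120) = 4*t^3 + 48*t^2 + 176*t + 192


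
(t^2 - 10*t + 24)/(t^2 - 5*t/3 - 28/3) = 3*(t - 6)/(3*t + 7)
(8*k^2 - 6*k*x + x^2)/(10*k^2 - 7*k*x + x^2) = (-4*k + x)/(-5*k + x)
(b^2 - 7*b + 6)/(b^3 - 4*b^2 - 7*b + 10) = (b - 6)/(b^2 - 3*b - 10)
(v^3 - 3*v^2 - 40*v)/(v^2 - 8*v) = v + 5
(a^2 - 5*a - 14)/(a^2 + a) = (a^2 - 5*a - 14)/(a*(a + 1))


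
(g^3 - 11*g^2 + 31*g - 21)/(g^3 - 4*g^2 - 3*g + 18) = (g^2 - 8*g + 7)/(g^2 - g - 6)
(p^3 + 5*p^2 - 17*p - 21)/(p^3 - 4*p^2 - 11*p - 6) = (p^2 + 4*p - 21)/(p^2 - 5*p - 6)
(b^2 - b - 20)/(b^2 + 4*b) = (b - 5)/b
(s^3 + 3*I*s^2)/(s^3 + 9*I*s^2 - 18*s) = s/(s + 6*I)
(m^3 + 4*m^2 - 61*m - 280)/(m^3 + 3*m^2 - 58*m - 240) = (m + 7)/(m + 6)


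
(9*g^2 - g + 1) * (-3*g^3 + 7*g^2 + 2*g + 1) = -27*g^5 + 66*g^4 + 8*g^3 + 14*g^2 + g + 1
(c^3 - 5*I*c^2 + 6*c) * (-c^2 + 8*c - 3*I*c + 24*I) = -c^5 + 8*c^4 + 2*I*c^4 - 21*c^3 - 16*I*c^3 + 168*c^2 - 18*I*c^2 + 144*I*c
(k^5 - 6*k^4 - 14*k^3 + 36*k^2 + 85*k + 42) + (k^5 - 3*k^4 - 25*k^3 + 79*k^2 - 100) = 2*k^5 - 9*k^4 - 39*k^3 + 115*k^2 + 85*k - 58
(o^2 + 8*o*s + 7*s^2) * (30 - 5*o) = -5*o^3 - 40*o^2*s + 30*o^2 - 35*o*s^2 + 240*o*s + 210*s^2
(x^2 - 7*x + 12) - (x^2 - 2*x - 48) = 60 - 5*x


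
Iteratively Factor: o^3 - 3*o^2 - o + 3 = (o - 3)*(o^2 - 1) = (o - 3)*(o - 1)*(o + 1)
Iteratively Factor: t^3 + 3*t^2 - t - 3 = (t + 3)*(t^2 - 1) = (t + 1)*(t + 3)*(t - 1)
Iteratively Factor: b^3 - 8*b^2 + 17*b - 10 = (b - 1)*(b^2 - 7*b + 10) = (b - 5)*(b - 1)*(b - 2)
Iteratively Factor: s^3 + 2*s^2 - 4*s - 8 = (s + 2)*(s^2 - 4) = (s + 2)^2*(s - 2)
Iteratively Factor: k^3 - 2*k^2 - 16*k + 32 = (k + 4)*(k^2 - 6*k + 8) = (k - 4)*(k + 4)*(k - 2)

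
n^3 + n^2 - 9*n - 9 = (n - 3)*(n + 1)*(n + 3)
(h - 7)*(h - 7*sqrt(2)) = h^2 - 7*sqrt(2)*h - 7*h + 49*sqrt(2)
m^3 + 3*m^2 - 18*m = m*(m - 3)*(m + 6)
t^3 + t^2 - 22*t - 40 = (t - 5)*(t + 2)*(t + 4)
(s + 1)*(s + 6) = s^2 + 7*s + 6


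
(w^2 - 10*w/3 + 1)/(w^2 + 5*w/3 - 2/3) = (w - 3)/(w + 2)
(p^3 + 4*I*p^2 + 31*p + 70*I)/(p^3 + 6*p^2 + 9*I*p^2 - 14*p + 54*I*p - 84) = (p - 5*I)/(p + 6)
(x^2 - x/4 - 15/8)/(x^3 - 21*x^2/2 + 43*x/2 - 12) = (x + 5/4)/(x^2 - 9*x + 8)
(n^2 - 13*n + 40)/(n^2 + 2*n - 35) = (n - 8)/(n + 7)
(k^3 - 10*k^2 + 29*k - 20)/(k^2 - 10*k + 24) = (k^2 - 6*k + 5)/(k - 6)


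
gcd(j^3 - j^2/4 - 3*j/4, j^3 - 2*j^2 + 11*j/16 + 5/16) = j - 1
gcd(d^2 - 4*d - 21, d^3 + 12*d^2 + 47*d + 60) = d + 3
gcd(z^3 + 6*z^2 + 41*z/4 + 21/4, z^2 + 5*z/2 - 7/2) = z + 7/2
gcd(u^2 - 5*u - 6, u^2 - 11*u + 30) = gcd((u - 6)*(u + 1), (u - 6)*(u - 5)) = u - 6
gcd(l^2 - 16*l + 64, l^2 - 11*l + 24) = l - 8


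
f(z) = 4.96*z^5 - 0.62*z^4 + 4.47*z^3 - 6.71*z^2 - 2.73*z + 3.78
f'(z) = 24.8*z^4 - 2.48*z^3 + 13.41*z^2 - 13.42*z - 2.73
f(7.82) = 144440.38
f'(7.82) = 92268.89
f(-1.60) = -83.41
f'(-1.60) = 225.76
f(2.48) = 465.78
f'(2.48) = 946.76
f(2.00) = 156.04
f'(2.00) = 401.03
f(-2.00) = -222.00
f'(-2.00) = 494.39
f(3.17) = 1595.22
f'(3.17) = 2514.80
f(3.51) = 2653.24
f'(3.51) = 3772.40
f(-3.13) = -1740.05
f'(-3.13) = 2626.98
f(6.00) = 38476.80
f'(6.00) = 32004.63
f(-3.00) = -1424.61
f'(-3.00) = 2233.98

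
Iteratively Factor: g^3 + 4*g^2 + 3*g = (g + 1)*(g^2 + 3*g) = (g + 1)*(g + 3)*(g)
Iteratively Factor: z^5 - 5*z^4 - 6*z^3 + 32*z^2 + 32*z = (z - 4)*(z^4 - z^3 - 10*z^2 - 8*z) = (z - 4)^2*(z^3 + 3*z^2 + 2*z) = (z - 4)^2*(z + 2)*(z^2 + z) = (z - 4)^2*(z + 1)*(z + 2)*(z)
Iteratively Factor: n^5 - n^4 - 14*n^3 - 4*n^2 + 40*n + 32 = (n - 4)*(n^4 + 3*n^3 - 2*n^2 - 12*n - 8) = (n - 4)*(n + 2)*(n^3 + n^2 - 4*n - 4) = (n - 4)*(n + 1)*(n + 2)*(n^2 - 4) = (n - 4)*(n - 2)*(n + 1)*(n + 2)*(n + 2)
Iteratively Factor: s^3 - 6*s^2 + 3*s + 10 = (s - 5)*(s^2 - s - 2) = (s - 5)*(s - 2)*(s + 1)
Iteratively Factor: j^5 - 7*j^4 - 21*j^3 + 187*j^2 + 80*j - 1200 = (j + 4)*(j^4 - 11*j^3 + 23*j^2 + 95*j - 300) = (j - 5)*(j + 4)*(j^3 - 6*j^2 - 7*j + 60) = (j - 5)^2*(j + 4)*(j^2 - j - 12) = (j - 5)^2*(j + 3)*(j + 4)*(j - 4)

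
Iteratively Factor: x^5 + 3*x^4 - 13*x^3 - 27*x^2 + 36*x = (x)*(x^4 + 3*x^3 - 13*x^2 - 27*x + 36) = x*(x - 3)*(x^3 + 6*x^2 + 5*x - 12) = x*(x - 3)*(x + 4)*(x^2 + 2*x - 3) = x*(x - 3)*(x - 1)*(x + 4)*(x + 3)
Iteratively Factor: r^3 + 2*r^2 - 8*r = (r - 2)*(r^2 + 4*r) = (r - 2)*(r + 4)*(r)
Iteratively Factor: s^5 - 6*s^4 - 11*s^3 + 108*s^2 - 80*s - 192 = (s + 4)*(s^4 - 10*s^3 + 29*s^2 - 8*s - 48) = (s - 3)*(s + 4)*(s^3 - 7*s^2 + 8*s + 16) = (s - 4)*(s - 3)*(s + 4)*(s^2 - 3*s - 4) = (s - 4)*(s - 3)*(s + 1)*(s + 4)*(s - 4)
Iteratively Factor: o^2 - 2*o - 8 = (o - 4)*(o + 2)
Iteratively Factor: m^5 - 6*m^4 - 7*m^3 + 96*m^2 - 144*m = (m - 3)*(m^4 - 3*m^3 - 16*m^2 + 48*m) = (m - 3)*(m + 4)*(m^3 - 7*m^2 + 12*m) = (m - 3)^2*(m + 4)*(m^2 - 4*m) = (m - 4)*(m - 3)^2*(m + 4)*(m)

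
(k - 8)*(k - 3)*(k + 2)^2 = k^4 - 7*k^3 - 16*k^2 + 52*k + 96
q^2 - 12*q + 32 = (q - 8)*(q - 4)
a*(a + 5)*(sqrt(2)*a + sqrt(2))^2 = 2*a^4 + 14*a^3 + 22*a^2 + 10*a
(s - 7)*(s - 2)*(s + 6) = s^3 - 3*s^2 - 40*s + 84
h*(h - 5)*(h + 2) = h^3 - 3*h^2 - 10*h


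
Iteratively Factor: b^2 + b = (b)*(b + 1)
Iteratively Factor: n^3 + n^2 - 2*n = (n + 2)*(n^2 - n) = n*(n + 2)*(n - 1)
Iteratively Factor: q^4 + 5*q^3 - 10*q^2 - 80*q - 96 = (q - 4)*(q^3 + 9*q^2 + 26*q + 24) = (q - 4)*(q + 4)*(q^2 + 5*q + 6) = (q - 4)*(q + 3)*(q + 4)*(q + 2)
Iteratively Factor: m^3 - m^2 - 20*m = (m)*(m^2 - m - 20) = m*(m + 4)*(m - 5)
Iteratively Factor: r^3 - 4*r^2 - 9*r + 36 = (r + 3)*(r^2 - 7*r + 12) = (r - 4)*(r + 3)*(r - 3)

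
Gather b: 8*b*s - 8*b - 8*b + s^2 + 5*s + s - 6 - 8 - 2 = b*(8*s - 16) + s^2 + 6*s - 16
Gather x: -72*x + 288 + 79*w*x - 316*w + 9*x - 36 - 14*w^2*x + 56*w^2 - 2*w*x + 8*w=56*w^2 - 308*w + x*(-14*w^2 + 77*w - 63) + 252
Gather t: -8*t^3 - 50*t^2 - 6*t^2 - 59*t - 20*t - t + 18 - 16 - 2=-8*t^3 - 56*t^2 - 80*t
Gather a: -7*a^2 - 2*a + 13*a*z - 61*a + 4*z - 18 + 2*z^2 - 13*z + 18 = -7*a^2 + a*(13*z - 63) + 2*z^2 - 9*z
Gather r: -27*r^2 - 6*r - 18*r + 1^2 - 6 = -27*r^2 - 24*r - 5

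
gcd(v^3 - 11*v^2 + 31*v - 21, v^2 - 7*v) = v - 7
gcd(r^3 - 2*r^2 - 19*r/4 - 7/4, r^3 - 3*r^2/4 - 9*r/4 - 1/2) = r + 1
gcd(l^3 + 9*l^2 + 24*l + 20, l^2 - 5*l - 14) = l + 2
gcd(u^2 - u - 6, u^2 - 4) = u + 2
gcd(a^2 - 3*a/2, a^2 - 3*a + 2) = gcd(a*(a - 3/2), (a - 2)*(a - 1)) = 1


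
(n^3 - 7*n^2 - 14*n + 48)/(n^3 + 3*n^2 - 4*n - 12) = (n - 8)/(n + 2)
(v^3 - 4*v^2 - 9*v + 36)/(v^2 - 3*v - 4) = (v^2 - 9)/(v + 1)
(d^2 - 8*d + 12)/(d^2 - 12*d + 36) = (d - 2)/(d - 6)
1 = 1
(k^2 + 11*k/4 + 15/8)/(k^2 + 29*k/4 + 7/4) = (8*k^2 + 22*k + 15)/(2*(4*k^2 + 29*k + 7))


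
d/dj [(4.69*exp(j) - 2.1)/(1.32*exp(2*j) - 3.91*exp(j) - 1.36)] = (-6.1908*exp(2*j) + 5.544*exp(j) - 14.5894)*exp(j)/(1.7424*exp(4*j) - 10.3224*exp(3*j) + 11.6977*exp(2*j) + 10.6352*exp(j) + 1.8496)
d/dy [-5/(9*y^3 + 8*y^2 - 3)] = 5*y*(27*y + 16)/(9*y^3 + 8*y^2 - 3)^2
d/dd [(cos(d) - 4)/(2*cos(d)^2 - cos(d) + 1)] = (-16*cos(d) + cos(2*d) + 4)*sin(d)/(-cos(d) + cos(2*d) + 2)^2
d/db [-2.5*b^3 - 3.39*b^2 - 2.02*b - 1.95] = -7.5*b^2 - 6.78*b - 2.02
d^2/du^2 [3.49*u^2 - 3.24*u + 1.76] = 6.98000000000000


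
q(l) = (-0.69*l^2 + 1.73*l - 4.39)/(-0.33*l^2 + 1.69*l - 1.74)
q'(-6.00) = -0.02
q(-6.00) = 1.67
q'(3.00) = -18.80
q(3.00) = -15.03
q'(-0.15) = 1.12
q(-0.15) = 2.33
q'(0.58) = 5.17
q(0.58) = 4.16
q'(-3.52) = -0.01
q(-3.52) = 1.62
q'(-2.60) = 0.02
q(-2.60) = 1.62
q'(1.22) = 101.71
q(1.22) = 19.52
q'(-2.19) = 0.05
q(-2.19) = 1.64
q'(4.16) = -45.00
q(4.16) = 21.72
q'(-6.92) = -0.02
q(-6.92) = 1.69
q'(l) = (1.73 - 1.38*l)/(-0.33*l^2 + 1.69*l - 1.74) + (0.66*l - 1.69)*(-0.69*l^2 + 1.73*l - 4.39)/(-0.33*l^2 + 1.69*l - 1.74)^2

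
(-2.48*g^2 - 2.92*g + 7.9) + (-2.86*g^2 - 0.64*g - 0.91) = -5.34*g^2 - 3.56*g + 6.99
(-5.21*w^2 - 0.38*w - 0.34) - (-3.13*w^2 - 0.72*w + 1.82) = -2.08*w^2 + 0.34*w - 2.16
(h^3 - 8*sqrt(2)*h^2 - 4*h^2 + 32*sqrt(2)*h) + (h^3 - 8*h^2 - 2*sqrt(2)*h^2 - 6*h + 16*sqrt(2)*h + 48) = 2*h^3 - 10*sqrt(2)*h^2 - 12*h^2 - 6*h + 48*sqrt(2)*h + 48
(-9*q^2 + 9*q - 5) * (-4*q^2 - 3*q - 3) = 36*q^4 - 9*q^3 + 20*q^2 - 12*q + 15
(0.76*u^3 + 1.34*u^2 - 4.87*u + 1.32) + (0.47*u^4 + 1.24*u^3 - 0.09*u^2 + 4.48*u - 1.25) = 0.47*u^4 + 2.0*u^3 + 1.25*u^2 - 0.39*u + 0.0700000000000001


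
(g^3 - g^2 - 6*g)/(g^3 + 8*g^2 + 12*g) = (g - 3)/(g + 6)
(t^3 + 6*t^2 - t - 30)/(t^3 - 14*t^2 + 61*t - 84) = (t^3 + 6*t^2 - t - 30)/(t^3 - 14*t^2 + 61*t - 84)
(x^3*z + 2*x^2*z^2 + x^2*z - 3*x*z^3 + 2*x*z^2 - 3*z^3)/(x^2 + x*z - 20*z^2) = z*(x^3 + 2*x^2*z + x^2 - 3*x*z^2 + 2*x*z - 3*z^2)/(x^2 + x*z - 20*z^2)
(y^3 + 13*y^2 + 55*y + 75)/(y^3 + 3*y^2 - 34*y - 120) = (y^2 + 8*y + 15)/(y^2 - 2*y - 24)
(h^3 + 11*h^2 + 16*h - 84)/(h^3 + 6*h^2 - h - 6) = (h^2 + 5*h - 14)/(h^2 - 1)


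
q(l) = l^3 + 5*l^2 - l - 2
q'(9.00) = 332.00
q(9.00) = 1123.00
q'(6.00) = 167.00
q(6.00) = 388.00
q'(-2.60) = -6.72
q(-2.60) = 16.82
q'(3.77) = 79.34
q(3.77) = 118.88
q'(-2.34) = -7.97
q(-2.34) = 14.91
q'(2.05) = 32.11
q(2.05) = 25.58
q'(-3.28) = -1.52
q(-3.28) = 19.78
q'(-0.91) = -7.62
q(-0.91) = 2.30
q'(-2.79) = -5.55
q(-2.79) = 17.99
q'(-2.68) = -6.25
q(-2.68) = 17.34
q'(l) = 3*l^2 + 10*l - 1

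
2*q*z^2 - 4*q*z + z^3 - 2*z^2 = z*(2*q + z)*(z - 2)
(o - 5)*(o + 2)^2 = o^3 - o^2 - 16*o - 20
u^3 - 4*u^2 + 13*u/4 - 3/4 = (u - 3)*(u - 1/2)^2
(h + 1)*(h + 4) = h^2 + 5*h + 4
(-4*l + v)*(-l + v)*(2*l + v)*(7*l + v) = 56*l^4 - 34*l^3*v - 27*l^2*v^2 + 4*l*v^3 + v^4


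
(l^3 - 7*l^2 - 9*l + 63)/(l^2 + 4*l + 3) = (l^2 - 10*l + 21)/(l + 1)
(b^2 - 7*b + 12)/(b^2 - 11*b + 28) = (b - 3)/(b - 7)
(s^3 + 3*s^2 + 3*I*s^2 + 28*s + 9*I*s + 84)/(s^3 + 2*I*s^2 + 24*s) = (s^2 + s*(3 + 7*I) + 21*I)/(s*(s + 6*I))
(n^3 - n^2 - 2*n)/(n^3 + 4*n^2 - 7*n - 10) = n/(n + 5)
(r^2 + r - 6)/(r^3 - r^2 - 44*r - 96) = (r - 2)/(r^2 - 4*r - 32)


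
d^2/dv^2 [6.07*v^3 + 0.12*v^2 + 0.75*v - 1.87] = 36.42*v + 0.24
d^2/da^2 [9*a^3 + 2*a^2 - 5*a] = 54*a + 4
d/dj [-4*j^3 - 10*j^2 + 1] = 4*j*(-3*j - 5)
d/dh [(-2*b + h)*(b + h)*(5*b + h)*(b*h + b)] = b*(-10*b^3 - 14*b^2*h - 7*b^2 + 12*b*h^2 + 8*b*h + 4*h^3 + 3*h^2)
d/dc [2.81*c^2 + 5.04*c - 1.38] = 5.62*c + 5.04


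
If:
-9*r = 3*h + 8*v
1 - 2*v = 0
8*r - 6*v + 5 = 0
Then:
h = -7/12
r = -1/4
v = 1/2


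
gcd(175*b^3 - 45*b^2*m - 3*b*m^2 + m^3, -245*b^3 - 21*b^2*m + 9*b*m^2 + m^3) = 35*b^2 - 2*b*m - m^2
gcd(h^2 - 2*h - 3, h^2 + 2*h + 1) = h + 1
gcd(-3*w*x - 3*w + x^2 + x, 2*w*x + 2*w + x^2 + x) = x + 1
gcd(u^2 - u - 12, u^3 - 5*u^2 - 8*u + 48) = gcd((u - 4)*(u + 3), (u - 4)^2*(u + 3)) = u^2 - u - 12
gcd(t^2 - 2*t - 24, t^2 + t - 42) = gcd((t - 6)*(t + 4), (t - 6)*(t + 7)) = t - 6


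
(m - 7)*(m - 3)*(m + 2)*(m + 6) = m^4 - 2*m^3 - 47*m^2 + 48*m + 252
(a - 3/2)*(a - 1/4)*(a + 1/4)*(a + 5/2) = a^4 + a^3 - 61*a^2/16 - a/16 + 15/64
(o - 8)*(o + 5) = o^2 - 3*o - 40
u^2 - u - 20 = (u - 5)*(u + 4)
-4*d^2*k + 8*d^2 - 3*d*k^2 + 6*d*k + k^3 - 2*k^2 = (-4*d + k)*(d + k)*(k - 2)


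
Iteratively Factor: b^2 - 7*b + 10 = (b - 5)*(b - 2)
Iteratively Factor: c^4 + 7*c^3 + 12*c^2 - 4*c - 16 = (c + 4)*(c^3 + 3*c^2 - 4) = (c - 1)*(c + 4)*(c^2 + 4*c + 4) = (c - 1)*(c + 2)*(c + 4)*(c + 2)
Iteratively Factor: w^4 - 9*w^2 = (w - 3)*(w^3 + 3*w^2) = w*(w - 3)*(w^2 + 3*w) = w*(w - 3)*(w + 3)*(w)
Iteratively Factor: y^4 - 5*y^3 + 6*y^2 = (y - 3)*(y^3 - 2*y^2) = (y - 3)*(y - 2)*(y^2) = y*(y - 3)*(y - 2)*(y)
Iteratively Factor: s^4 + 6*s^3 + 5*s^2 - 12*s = (s + 4)*(s^3 + 2*s^2 - 3*s) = (s + 3)*(s + 4)*(s^2 - s) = s*(s + 3)*(s + 4)*(s - 1)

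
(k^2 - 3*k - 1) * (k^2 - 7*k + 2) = k^4 - 10*k^3 + 22*k^2 + k - 2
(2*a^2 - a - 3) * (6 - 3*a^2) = -6*a^4 + 3*a^3 + 21*a^2 - 6*a - 18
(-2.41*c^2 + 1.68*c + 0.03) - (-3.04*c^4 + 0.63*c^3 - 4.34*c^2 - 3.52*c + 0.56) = 3.04*c^4 - 0.63*c^3 + 1.93*c^2 + 5.2*c - 0.53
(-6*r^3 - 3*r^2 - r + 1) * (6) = -36*r^3 - 18*r^2 - 6*r + 6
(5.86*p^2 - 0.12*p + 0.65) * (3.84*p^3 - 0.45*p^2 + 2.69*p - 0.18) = 22.5024*p^5 - 3.0978*p^4 + 18.3134*p^3 - 1.6701*p^2 + 1.7701*p - 0.117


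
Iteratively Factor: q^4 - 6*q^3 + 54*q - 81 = (q - 3)*(q^3 - 3*q^2 - 9*q + 27) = (q - 3)^2*(q^2 - 9) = (q - 3)^2*(q + 3)*(q - 3)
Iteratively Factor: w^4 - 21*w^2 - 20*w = (w + 1)*(w^3 - w^2 - 20*w) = (w + 1)*(w + 4)*(w^2 - 5*w) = w*(w + 1)*(w + 4)*(w - 5)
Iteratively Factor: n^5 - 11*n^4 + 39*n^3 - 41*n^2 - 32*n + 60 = (n - 2)*(n^4 - 9*n^3 + 21*n^2 + n - 30) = (n - 2)^2*(n^3 - 7*n^2 + 7*n + 15) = (n - 5)*(n - 2)^2*(n^2 - 2*n - 3) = (n - 5)*(n - 2)^2*(n + 1)*(n - 3)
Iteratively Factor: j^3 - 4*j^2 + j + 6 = (j - 2)*(j^2 - 2*j - 3) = (j - 3)*(j - 2)*(j + 1)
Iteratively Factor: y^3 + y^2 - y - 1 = (y - 1)*(y^2 + 2*y + 1) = (y - 1)*(y + 1)*(y + 1)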